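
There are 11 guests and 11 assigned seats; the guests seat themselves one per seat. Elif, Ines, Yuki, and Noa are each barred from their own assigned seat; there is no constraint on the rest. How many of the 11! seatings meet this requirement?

Inclusion-exclusion on the 4 forbidden self-matches:
Σ_{j=0}^{4} (-1)^j C(4,j)(11-j)!
= C(4,0)·11! - C(4,1)·10! + C(4,2)·9! - C(4,3)·8! + C(4,4)·7!
= 39916800 - 14515200 + 2177280 - 161280 + 5040
= 27422640

27422640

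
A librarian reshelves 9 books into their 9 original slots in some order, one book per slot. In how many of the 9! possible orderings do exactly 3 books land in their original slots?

22260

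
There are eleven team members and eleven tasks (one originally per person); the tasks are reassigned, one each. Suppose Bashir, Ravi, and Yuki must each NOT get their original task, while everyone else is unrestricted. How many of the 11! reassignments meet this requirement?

30078720

Inclusion-exclusion on the 3 forbidden self-matches:
Σ_{j=0}^{3} (-1)^j C(3,j)(11-j)!
= C(3,0)·11! - C(3,1)·10! + C(3,2)·9! - C(3,3)·8!
= 39916800 - 10886400 + 1088640 - 40320
= 30078720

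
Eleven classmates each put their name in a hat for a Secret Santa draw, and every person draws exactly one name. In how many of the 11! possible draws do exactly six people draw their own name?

Pick the 6 fixed positions: C(11,6) = 462 ways.
The remaining 5 must be deranged: !5 = 44.
Total: 462 × 44 = 20328.

20328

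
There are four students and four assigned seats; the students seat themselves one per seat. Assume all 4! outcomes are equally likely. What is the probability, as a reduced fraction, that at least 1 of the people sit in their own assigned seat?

5/8

Favorable outcomes: Σ_{i≥1} C(4,i)·!(4-i) = 4·2 + 6·1 + 4·0 + 1·1 = 15.
Total outcomes: 4! = 24.
Probability = 15/24 = 5/8.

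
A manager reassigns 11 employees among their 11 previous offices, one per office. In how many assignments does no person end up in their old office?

14684570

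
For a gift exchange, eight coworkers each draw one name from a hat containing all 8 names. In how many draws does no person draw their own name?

Use !n = (n-1)(!(n-1) + !(n-2)).
!8 = 7·(1854 + 265) = 7·2119 = 14833

14833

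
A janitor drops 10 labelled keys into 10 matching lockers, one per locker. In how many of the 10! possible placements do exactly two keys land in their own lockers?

Choose which 2 of the 10 are fixed: C(10,2) = 45.
The other 8 form a derangement: !8 = 14833.
Total: 45 × 14833 = 667485.

667485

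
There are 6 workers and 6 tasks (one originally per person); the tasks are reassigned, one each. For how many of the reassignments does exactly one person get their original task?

Choose which one of the 6 is fixed: C(6,1) = 6.
The other 5 form a derangement: !5 = 44.
Total: 6 × 44 = 264.

264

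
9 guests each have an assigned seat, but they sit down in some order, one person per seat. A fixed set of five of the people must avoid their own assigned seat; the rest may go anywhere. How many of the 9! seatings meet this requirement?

205056

Inclusion-exclusion on the 5 forbidden self-matches:
Σ_{j=0}^{5} (-1)^j C(5,j)(9-j)!
= C(5,0)·9! - C(5,1)·8! + C(5,2)·7! - C(5,3)·6! + C(5,4)·5! - C(5,5)·4!
= 362880 - 201600 + 50400 - 7200 + 600 - 24
= 205056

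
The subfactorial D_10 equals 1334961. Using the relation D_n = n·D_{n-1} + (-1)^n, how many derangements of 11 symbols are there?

D_11 = 11·1334961 - 1 = 14684570.

14684570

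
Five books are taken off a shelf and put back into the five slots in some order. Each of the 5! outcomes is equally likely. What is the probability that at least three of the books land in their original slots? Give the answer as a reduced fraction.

11/120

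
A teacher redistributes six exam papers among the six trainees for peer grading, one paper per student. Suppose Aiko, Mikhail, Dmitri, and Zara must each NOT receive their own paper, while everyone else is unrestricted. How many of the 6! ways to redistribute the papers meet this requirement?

Inclusion-exclusion on the 4 forbidden self-matches:
Σ_{j=0}^{4} (-1)^j C(4,j)(6-j)!
= C(4,0)·6! - C(4,1)·5! + C(4,2)·4! - C(4,3)·3! + C(4,4)·2!
= 720 - 480 + 144 - 24 + 2
= 362

362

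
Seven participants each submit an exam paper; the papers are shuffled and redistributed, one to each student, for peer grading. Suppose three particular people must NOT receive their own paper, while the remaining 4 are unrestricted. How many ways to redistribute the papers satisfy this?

Let A_j be the event that the j-th constrained one is fixed. By inclusion-exclusion over the 3 events:
Σ_{j=0}^{3} (-1)^j C(3,j)(7-j)!
= C(3,0)·7! - C(3,1)·6! + C(3,2)·5! - C(3,3)·4!
= 5040 - 2160 + 360 - 24
= 3216

3216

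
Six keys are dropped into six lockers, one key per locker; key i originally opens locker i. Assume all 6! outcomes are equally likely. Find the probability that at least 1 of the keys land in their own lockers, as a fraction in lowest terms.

Favorable outcomes: Σ_{i≥1} C(6,i)·!(6-i) = 6·44 + 15·9 + 20·2 + 15·1 + 6·0 + 1·1 = 455.
Total outcomes: 6! = 720.
Probability = 455/720 = 91/144.

91/144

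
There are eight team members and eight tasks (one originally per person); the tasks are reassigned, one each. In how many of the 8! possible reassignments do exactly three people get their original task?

2464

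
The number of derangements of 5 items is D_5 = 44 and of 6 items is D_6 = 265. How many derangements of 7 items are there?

1854

D_7 = (7-1)·(D_6 + D_5) = 6·(265 + 44) = 6·309 = 1854.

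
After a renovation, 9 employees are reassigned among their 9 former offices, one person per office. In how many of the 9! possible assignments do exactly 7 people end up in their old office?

Choose which 7 of the 9 are fixed: C(9,7) = 36.
The other 2 form a derangement: !2 = 1.
Total: 36 × 1 = 36.

36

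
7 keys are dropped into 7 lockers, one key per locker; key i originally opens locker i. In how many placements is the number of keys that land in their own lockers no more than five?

Sum C(7,i)·!(7-i) for i = 0..5:
  i=0: C(7,0)·!7 = 1·1854 = 1854
  i=1: C(7,1)·!6 = 7·265 = 1855
  i=2: C(7,2)·!5 = 21·44 = 924
  i=3: C(7,3)·!4 = 35·9 = 315
  i=4: C(7,4)·!3 = 35·2 = 70
  i=5: C(7,5)·!2 = 21·1 = 21
Total = 5039.

5039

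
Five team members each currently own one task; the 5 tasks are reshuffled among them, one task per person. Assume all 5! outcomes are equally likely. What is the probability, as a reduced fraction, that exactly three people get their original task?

Favorable outcomes: C(5,3)·!2 = 10·1 = 10.
Total outcomes: 5! = 120.
Probability = 10/120 = 1/12.

1/12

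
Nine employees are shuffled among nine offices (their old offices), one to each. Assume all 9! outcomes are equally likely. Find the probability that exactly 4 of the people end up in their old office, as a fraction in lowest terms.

11/720

Favorable outcomes: C(9,4)·!5 = 126·44 = 5544.
Total outcomes: 9! = 362880.
Probability = 5544/362880 = 11/720.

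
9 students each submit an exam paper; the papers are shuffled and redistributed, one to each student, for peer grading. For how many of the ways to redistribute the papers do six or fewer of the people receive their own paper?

362843

# with exactly i fixed is C(9,i)·!(9-i); sum over i=0..6:
  i=0: C(9,0)·!9 = 1·133496 = 133496
  i=1: C(9,1)·!8 = 9·14833 = 133497
  i=2: C(9,2)·!7 = 36·1854 = 66744
  i=3: C(9,3)·!6 = 84·265 = 22260
  i=4: C(9,4)·!5 = 126·44 = 5544
  i=5: C(9,5)·!4 = 126·9 = 1134
  i=6: C(9,6)·!3 = 84·2 = 168
Total = 362843.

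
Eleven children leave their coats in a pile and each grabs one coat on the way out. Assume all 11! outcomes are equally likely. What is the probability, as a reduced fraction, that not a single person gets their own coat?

1468457/3991680

Favorable outcomes: !11 = 14684570.
Total outcomes: 11! = 39916800.
Probability = 14684570/39916800 = 1468457/3991680.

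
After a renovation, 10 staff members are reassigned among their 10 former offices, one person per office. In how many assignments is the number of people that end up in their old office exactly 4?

Choose which 4 of the 10 are fixed: C(10,4) = 210.
The remaining 6 must be deranged: !6 = 265.
Total: 210 × 265 = 55650.

55650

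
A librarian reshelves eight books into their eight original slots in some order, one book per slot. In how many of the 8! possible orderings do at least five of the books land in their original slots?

141

# with exactly i fixed is C(8,i)·!(8-i); sum over i=5..8:
  i=5: C(8,5)·!3 = 56·2 = 112
  i=6: C(8,6)·!2 = 28·1 = 28
  i=7: C(8,7)·!1 = 8·0 = 0
  i=8: C(8,8)·!0 = 1·1 = 1
Total = 141.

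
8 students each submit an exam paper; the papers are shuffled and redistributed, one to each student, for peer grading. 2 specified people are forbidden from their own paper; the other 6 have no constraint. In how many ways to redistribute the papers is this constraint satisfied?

30960

Inclusion-exclusion on the 2 forbidden self-matches:
Σ_{j=0}^{2} (-1)^j C(2,j)(8-j)!
= C(2,0)·8! - C(2,1)·7! + C(2,2)·6!
= 40320 - 10080 + 720
= 30960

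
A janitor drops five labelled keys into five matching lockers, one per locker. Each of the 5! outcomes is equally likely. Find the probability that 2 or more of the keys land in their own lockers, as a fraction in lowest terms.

31/120

Favorable outcomes: Σ_{i≥2} C(5,i)·!(5-i) = 10·2 + 10·1 + 5·0 + 1·1 = 31.
Total outcomes: 5! = 120.
Probability = 31/120 = 31/120.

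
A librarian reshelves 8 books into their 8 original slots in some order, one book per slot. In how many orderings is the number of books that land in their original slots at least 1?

Sum C(8,i)·!(8-i) for i = 1..8:
  i=1: C(8,1)·!7 = 8·1854 = 14832
  i=2: C(8,2)·!6 = 28·265 = 7420
  i=3: C(8,3)·!5 = 56·44 = 2464
  i=4: C(8,4)·!4 = 70·9 = 630
  i=5: C(8,5)·!3 = 56·2 = 112
  i=6: C(8,6)·!2 = 28·1 = 28
  i=7: C(8,7)·!1 = 8·0 = 0
  i=8: C(8,8)·!0 = 1·1 = 1
Total = 25487.

25487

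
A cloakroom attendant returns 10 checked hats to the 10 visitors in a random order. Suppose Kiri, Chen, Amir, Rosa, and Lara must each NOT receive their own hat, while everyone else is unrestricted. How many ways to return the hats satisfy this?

Let A_j be the event that the j-th constrained one is fixed. By inclusion-exclusion over the 5 events:
Σ_{j=0}^{5} (-1)^j C(5,j)(10-j)!
= C(5,0)·10! - C(5,1)·9! + C(5,2)·8! - C(5,3)·7! + C(5,4)·6! - C(5,5)·5!
= 3628800 - 1814400 + 403200 - 50400 + 3600 - 120
= 2170680

2170680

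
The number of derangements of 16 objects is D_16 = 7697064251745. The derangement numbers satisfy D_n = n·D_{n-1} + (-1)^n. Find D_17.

130850092279664

D_17 = 17·7697064251745 - 1 = 130850092279664.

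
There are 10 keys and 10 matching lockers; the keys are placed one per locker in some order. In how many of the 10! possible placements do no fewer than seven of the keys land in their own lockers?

286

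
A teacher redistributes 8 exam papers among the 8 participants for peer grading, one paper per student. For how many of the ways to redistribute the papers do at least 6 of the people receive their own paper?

29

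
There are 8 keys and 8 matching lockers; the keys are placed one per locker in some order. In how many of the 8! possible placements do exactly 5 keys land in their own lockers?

112

Pick the 5 fixed positions: C(8,5) = 56 ways.
The other 3 form a derangement: !3 = 2.
Total: 56 × 2 = 112.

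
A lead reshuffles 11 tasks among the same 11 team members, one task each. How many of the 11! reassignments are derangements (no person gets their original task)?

!11 = 11! · Σ_{k=0}^{11} (-1)^k/k!
= 11! - 11!/1! + 11!/2! - 11!/3! + 11!/4! - 11!/5! + 11!/6! - 11!/7! + 11!/8! - 11!/9! + 11!/10! - 11!/11!
= 39916800 - 39916800 + 19958400 - 6652800 + 1663200 - 332640 + 55440 - 7920 + 990 - 110 + 11 - 1
= 14684570

14684570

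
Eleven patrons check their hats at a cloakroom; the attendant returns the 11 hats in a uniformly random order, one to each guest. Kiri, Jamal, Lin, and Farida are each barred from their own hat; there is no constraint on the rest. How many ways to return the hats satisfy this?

27422640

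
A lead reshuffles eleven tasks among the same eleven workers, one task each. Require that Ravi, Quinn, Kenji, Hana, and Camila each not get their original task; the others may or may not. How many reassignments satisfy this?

25022880

Let A_j be the event that the j-th constrained one is fixed. By inclusion-exclusion over the 5 events:
Σ_{j=0}^{5} (-1)^j C(5,j)(11-j)!
= C(5,0)·11! - C(5,1)·10! + C(5,2)·9! - C(5,3)·8! + C(5,4)·7! - C(5,5)·6!
= 39916800 - 18144000 + 3628800 - 403200 + 25200 - 720
= 25022880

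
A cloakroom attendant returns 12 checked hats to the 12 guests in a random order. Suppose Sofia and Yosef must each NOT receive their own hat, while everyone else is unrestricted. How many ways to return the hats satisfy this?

402796800

Let A_j be the event that the j-th constrained one is fixed. By inclusion-exclusion over the 2 events:
Σ_{j=0}^{2} (-1)^j C(2,j)(12-j)!
= C(2,0)·12! - C(2,1)·11! + C(2,2)·10!
= 479001600 - 79833600 + 3628800
= 402796800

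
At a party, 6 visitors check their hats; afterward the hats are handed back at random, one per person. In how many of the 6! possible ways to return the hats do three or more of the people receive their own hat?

56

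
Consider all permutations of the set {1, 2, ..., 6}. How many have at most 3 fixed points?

704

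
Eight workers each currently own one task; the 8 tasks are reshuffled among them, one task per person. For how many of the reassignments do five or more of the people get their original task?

141

# with exactly i fixed is C(8,i)·!(8-i); sum over i=5..8:
  i=5: C(8,5)·!3 = 56·2 = 112
  i=6: C(8,6)·!2 = 28·1 = 28
  i=7: C(8,7)·!1 = 8·0 = 0
  i=8: C(8,8)·!0 = 1·1 = 1
Total = 141.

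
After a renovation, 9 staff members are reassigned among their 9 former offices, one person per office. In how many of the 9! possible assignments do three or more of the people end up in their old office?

29143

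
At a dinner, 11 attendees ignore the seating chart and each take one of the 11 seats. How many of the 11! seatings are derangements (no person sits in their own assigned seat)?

14684570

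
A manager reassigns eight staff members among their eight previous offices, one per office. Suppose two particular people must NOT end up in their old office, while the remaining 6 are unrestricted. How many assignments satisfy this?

30960

Let A_j be the event that the j-th constrained one is fixed. By inclusion-exclusion over the 2 events:
Σ_{j=0}^{2} (-1)^j C(2,j)(8-j)!
= C(2,0)·8! - C(2,1)·7! + C(2,2)·6!
= 40320 - 10080 + 720
= 30960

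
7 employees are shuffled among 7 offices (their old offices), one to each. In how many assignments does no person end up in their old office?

The subfactorial !7 = [7!/e] (nearest integer).
7! = 5040, and 5040/e ≈ 1854.11, so !7 = 1854.

1854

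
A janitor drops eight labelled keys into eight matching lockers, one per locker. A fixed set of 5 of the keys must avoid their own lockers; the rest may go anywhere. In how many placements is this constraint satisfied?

Let A_j be the event that the j-th constrained one is fixed. By inclusion-exclusion over the 5 events:
Σ_{j=0}^{5} (-1)^j C(5,j)(8-j)!
= C(5,0)·8! - C(5,1)·7! + C(5,2)·6! - C(5,3)·5! + C(5,4)·4! - C(5,5)·3!
= 40320 - 25200 + 7200 - 1200 + 120 - 6
= 21234

21234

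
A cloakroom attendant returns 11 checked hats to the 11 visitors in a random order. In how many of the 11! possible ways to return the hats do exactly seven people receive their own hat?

2970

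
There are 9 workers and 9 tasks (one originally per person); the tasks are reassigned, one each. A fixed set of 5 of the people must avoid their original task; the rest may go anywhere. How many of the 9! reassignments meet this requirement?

Inclusion-exclusion on the 5 forbidden self-matches:
Σ_{j=0}^{5} (-1)^j C(5,j)(9-j)!
= C(5,0)·9! - C(5,1)·8! + C(5,2)·7! - C(5,3)·6! + C(5,4)·5! - C(5,5)·4!
= 362880 - 201600 + 50400 - 7200 + 600 - 24
= 205056

205056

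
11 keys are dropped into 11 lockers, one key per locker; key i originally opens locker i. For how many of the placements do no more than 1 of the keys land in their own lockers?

Sum C(11,i)·!(11-i) for i = 0..1:
  i=0: C(11,0)·!11 = 1·14684570 = 14684570
  i=1: C(11,1)·!10 = 11·1334961 = 14684571
Total = 29369141.

29369141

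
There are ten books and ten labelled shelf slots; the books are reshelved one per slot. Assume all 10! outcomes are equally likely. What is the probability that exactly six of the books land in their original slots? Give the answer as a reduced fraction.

Favorable outcomes: C(10,6)·!4 = 210·9 = 1890.
Total outcomes: 10! = 3628800.
Probability = 1890/3628800 = 1/1920.

1/1920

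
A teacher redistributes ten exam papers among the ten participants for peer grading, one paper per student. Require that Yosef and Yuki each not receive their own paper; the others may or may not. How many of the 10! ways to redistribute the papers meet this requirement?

2943360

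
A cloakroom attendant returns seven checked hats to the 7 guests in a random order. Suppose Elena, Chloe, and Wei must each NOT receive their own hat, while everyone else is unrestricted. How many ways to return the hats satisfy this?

Inclusion-exclusion on the 3 forbidden self-matches:
Σ_{j=0}^{3} (-1)^j C(3,j)(7-j)!
= C(3,0)·7! - C(3,1)·6! + C(3,2)·5! - C(3,3)·4!
= 5040 - 2160 + 360 - 24
= 3216

3216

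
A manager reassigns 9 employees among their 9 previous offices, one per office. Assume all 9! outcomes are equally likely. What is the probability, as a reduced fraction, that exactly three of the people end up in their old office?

Favorable outcomes: C(9,3)·!6 = 84·265 = 22260.
Total outcomes: 9! = 362880.
Probability = 22260/362880 = 53/864.

53/864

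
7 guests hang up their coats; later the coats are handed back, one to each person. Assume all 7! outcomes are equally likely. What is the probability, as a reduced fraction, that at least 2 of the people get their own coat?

1331/5040

Favorable outcomes: Σ_{i≥2} C(7,i)·!(7-i) = 21·44 + 35·9 + 35·2 + 21·1 + 7·0 + 1·1 = 1331.
Total outcomes: 7! = 5040.
Probability = 1331/5040 = 1331/5040.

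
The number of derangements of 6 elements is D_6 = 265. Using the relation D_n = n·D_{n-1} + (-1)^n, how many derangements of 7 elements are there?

1854

D_7 = 7·265 - 1 = 1854.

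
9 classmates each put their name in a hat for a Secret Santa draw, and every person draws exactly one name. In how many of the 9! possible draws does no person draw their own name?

133496

!9 = 9! · Σ_{k=0}^{9} (-1)^k/k!
= 9! - 9!/1! + 9!/2! - 9!/3! + 9!/4! - 9!/5! + 9!/6! - 9!/7! + 9!/8! - 9!/9!
= 362880 - 362880 + 181440 - 60480 + 15120 - 3024 + 504 - 72 + 9 - 1
= 133496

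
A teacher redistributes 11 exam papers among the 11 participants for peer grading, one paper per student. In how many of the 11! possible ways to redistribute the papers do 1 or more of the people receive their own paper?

25232230

Sum C(11,i)·!(11-i) for i = 1..11:
  i=1: C(11,1)·!10 = 11·1334961 = 14684571
  i=2: C(11,2)·!9 = 55·133496 = 7342280
  i=3: C(11,3)·!8 = 165·14833 = 2447445
  i=4: C(11,4)·!7 = 330·1854 = 611820
  i=5: C(11,5)·!6 = 462·265 = 122430
  i=6: C(11,6)·!5 = 462·44 = 20328
  i=7: C(11,7)·!4 = 330·9 = 2970
  i=8: C(11,8)·!3 = 165·2 = 330
  i=9: C(11,9)·!2 = 55·1 = 55
  i=10: C(11,10)·!1 = 11·0 = 0
  i=11: C(11,11)·!0 = 1·1 = 1
Total = 25232230.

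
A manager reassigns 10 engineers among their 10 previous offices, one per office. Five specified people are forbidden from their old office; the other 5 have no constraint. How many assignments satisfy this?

Let A_j be the event that the j-th constrained one is fixed. By inclusion-exclusion over the 5 events:
Σ_{j=0}^{5} (-1)^j C(5,j)(10-j)!
= C(5,0)·10! - C(5,1)·9! + C(5,2)·8! - C(5,3)·7! + C(5,4)·6! - C(5,5)·5!
= 3628800 - 1814400 + 403200 - 50400 + 3600 - 120
= 2170680

2170680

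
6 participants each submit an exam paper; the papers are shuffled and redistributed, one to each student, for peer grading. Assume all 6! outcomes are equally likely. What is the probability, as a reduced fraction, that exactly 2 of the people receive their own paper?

Favorable outcomes: C(6,2)·!4 = 15·9 = 135.
Total outcomes: 6! = 720.
Probability = 135/720 = 3/16.

3/16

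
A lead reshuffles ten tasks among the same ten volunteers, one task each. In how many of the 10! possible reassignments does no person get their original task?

The number of derangements of 10 is !10 = Σ_{k=0}^{10} (-1)^k·10!/k!
= 10! - 10!/1! + 10!/2! - 10!/3! + 10!/4! - 10!/5! + 10!/6! - 10!/7! + 10!/8! - 10!/9! + 10!/10!
= 3628800 - 3628800 + 1814400 - 604800 + 151200 - 30240 + 5040 - 720 + 90 - 10 + 1
= 1334961

1334961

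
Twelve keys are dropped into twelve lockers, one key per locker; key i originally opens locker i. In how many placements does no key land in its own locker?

176214841

!12 is the nearest integer to 12!/e.
12! = 479001600, and 479001600/e ≈ 176214840.93, so !12 = 176214841.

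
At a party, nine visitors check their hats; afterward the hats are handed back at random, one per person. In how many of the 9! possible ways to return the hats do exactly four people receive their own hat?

5544

Pick the 4 fixed positions: C(9,4) = 126 ways.
The other 5 form a derangement: !5 = 44.
Total: 126 × 44 = 5544.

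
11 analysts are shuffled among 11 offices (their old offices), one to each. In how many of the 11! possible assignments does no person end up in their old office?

!11 = 11! · Σ_{k=0}^{11} (-1)^k/k!
= 11! - 11!/1! + 11!/2! - 11!/3! + 11!/4! - 11!/5! + 11!/6! - 11!/7! + 11!/8! - 11!/9! + 11!/10! - 11!/11!
= 39916800 - 39916800 + 19958400 - 6652800 + 1663200 - 332640 + 55440 - 7920 + 990 - 110 + 11 - 1
= 14684570

14684570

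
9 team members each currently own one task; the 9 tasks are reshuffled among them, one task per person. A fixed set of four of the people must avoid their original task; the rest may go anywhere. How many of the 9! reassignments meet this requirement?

229080

Let A_j be the event that the j-th constrained one is fixed. By inclusion-exclusion over the 4 events:
Σ_{j=0}^{4} (-1)^j C(4,j)(9-j)!
= C(4,0)·9! - C(4,1)·8! + C(4,2)·7! - C(4,3)·6! + C(4,4)·5!
= 362880 - 161280 + 30240 - 2880 + 120
= 229080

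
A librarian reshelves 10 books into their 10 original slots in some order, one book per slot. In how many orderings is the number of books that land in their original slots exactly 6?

1890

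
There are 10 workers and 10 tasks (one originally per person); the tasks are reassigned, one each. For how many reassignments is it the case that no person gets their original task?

By inclusion-exclusion, !10 = Σ (-1)^k · 10!/k! for k=0..10
= 10! - 10!/1! + 10!/2! - 10!/3! + 10!/4! - 10!/5! + 10!/6! - 10!/7! + 10!/8! - 10!/9! + 10!/10!
= 3628800 - 3628800 + 1814400 - 604800 + 151200 - 30240 + 5040 - 720 + 90 - 10 + 1
= 1334961

1334961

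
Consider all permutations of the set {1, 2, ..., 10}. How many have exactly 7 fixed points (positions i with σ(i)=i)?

240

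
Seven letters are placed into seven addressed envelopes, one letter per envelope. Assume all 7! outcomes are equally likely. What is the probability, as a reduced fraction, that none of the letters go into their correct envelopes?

Favorable outcomes: !7 = 1854.
Total outcomes: 7! = 5040.
Probability = 1854/5040 = 103/280.

103/280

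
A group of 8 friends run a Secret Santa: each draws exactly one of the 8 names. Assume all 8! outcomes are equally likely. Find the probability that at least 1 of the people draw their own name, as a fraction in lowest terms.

Favorable outcomes: Σ_{i≥1} C(8,i)·!(8-i) = 8·1854 + 28·265 + 56·44 + 70·9 + 56·2 + 28·1 + 8·0 + 1·1 = 25487.
Total outcomes: 8! = 40320.
Probability = 25487/40320 = 3641/5760.

3641/5760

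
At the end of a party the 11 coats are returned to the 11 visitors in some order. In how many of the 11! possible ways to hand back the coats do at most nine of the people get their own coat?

Sum C(11,i)·!(11-i) for i = 0..9:
  i=0: C(11,0)·!11 = 1·14684570 = 14684570
  i=1: C(11,1)·!10 = 11·1334961 = 14684571
  i=2: C(11,2)·!9 = 55·133496 = 7342280
  i=3: C(11,3)·!8 = 165·14833 = 2447445
  i=4: C(11,4)·!7 = 330·1854 = 611820
  i=5: C(11,5)·!6 = 462·265 = 122430
  i=6: C(11,6)·!5 = 462·44 = 20328
  i=7: C(11,7)·!4 = 330·9 = 2970
  i=8: C(11,8)·!3 = 165·2 = 330
  i=9: C(11,9)·!2 = 55·1 = 55
Total = 39916799.

39916799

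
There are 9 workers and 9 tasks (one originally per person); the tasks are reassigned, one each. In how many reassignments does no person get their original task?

133496

By inclusion-exclusion, !9 = Σ (-1)^k · 9!/k! for k=0..9
= 9! - 9!/1! + 9!/2! - 9!/3! + 9!/4! - 9!/5! + 9!/6! - 9!/7! + 9!/8! - 9!/9!
= 362880 - 362880 + 181440 - 60480 + 15120 - 3024 + 504 - 72 + 9 - 1
= 133496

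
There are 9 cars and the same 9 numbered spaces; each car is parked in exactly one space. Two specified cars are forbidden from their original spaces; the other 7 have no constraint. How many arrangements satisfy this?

Inclusion-exclusion on the 2 forbidden self-matches:
Σ_{j=0}^{2} (-1)^j C(2,j)(9-j)!
= C(2,0)·9! - C(2,1)·8! + C(2,2)·7!
= 362880 - 80640 + 5040
= 287280

287280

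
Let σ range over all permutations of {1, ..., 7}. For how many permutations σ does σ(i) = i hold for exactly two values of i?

Pick the 2 fixed positions: C(7,2) = 21 ways.
The other 5 form a derangement: !5 = 44.
Total: 21 × 44 = 924.

924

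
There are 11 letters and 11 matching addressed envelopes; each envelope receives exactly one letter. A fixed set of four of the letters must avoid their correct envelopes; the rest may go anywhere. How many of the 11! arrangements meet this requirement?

27422640

Let A_j be the event that the j-th constrained one is fixed. By inclusion-exclusion over the 4 events:
Σ_{j=0}^{4} (-1)^j C(4,j)(11-j)!
= C(4,0)·11! - C(4,1)·10! + C(4,2)·9! - C(4,3)·8! + C(4,4)·7!
= 39916800 - 14515200 + 2177280 - 161280 + 5040
= 27422640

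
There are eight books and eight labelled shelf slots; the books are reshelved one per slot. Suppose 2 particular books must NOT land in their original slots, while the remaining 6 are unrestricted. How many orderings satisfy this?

30960

Let A_j be the event that the j-th constrained one is fixed. By inclusion-exclusion over the 2 events:
Σ_{j=0}^{2} (-1)^j C(2,j)(8-j)!
= C(2,0)·8! - C(2,1)·7! + C(2,2)·6!
= 40320 - 10080 + 720
= 30960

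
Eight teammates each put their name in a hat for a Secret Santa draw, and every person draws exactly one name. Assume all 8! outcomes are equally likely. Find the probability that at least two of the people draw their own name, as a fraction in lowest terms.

Favorable outcomes: Σ_{i≥2} C(8,i)·!(8-i) = 28·265 + 56·44 + 70·9 + 56·2 + 28·1 + 8·0 + 1·1 = 10655.
Total outcomes: 8! = 40320.
Probability = 10655/40320 = 2131/8064.

2131/8064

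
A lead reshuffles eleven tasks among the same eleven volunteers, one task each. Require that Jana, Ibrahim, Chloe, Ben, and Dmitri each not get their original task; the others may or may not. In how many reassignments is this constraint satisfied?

25022880

Let A_j be the event that the j-th constrained one is fixed. By inclusion-exclusion over the 5 events:
Σ_{j=0}^{5} (-1)^j C(5,j)(11-j)!
= C(5,0)·11! - C(5,1)·10! + C(5,2)·9! - C(5,3)·8! + C(5,4)·7! - C(5,5)·6!
= 39916800 - 18144000 + 3628800 - 403200 + 25200 - 720
= 25022880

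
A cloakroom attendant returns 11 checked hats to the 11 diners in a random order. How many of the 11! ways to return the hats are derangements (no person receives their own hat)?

14684570

Recurrence: !11 = 11·!10 + (-1)^11.
!11 = 11·1334961 - 1 = 14684570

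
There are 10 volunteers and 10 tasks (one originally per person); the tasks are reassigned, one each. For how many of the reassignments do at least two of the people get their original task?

958879

Sum C(10,i)·!(10-i) for i = 2..10:
  i=2: C(10,2)·!8 = 45·14833 = 667485
  i=3: C(10,3)·!7 = 120·1854 = 222480
  i=4: C(10,4)·!6 = 210·265 = 55650
  i=5: C(10,5)·!5 = 252·44 = 11088
  i=6: C(10,6)·!4 = 210·9 = 1890
  i=7: C(10,7)·!3 = 120·2 = 240
  i=8: C(10,8)·!2 = 45·1 = 45
  i=9: C(10,9)·!1 = 10·0 = 0
  i=10: C(10,10)·!0 = 1·1 = 1
Total = 958879.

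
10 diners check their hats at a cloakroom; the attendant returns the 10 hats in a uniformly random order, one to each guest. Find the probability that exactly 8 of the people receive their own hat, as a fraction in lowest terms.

Favorable outcomes: C(10,8)·!2 = 45·1 = 45.
Total outcomes: 10! = 3628800.
Probability = 45/3628800 = 1/80640.

1/80640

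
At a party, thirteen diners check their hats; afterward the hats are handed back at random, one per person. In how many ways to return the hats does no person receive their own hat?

2290792932

The subfactorial !13 = [13!/e] (nearest integer).
13! = 6227020800, and 6227020800/e ≈ 2290792932.07, so !13 = 2290792932.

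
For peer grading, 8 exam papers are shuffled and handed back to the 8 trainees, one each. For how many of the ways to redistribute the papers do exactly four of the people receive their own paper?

630

Pick the 4 fixed positions: C(8,4) = 70 ways.
The other 4 form a derangement: !4 = 9.
Total: 70 × 9 = 630.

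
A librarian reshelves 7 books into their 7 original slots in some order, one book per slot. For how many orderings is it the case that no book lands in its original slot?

By inclusion-exclusion, !7 = Σ (-1)^k · 7!/k! for k=0..7
= 7! - 7!/1! + 7!/2! - 7!/3! + 7!/4! - 7!/5! + 7!/6! - 7!/7!
= 5040 - 5040 + 2520 - 840 + 210 - 42 + 7 - 1
= 1854

1854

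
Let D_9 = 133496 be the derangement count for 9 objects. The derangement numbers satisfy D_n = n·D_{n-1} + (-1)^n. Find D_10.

1334961

D_10 = 10·133496 + 1 = 1334961.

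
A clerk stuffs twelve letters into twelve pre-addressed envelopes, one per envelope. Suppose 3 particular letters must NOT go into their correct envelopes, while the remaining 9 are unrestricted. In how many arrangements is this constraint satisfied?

369774720

Let A_j be the event that the j-th constrained one is fixed. By inclusion-exclusion over the 3 events:
Σ_{j=0}^{3} (-1)^j C(3,j)(12-j)!
= C(3,0)·12! - C(3,1)·11! + C(3,2)·10! - C(3,3)·9!
= 479001600 - 119750400 + 10886400 - 362880
= 369774720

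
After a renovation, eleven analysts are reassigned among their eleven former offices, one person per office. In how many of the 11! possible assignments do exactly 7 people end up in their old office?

Choose which 7 of the 11 are fixed: C(11,7) = 330.
The remaining 4 must be deranged: !4 = 9.
Total: 330 × 9 = 2970.

2970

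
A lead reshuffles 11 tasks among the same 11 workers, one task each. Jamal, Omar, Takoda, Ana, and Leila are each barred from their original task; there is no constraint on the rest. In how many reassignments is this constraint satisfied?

Inclusion-exclusion on the 5 forbidden self-matches:
Σ_{j=0}^{5} (-1)^j C(5,j)(11-j)!
= C(5,0)·11! - C(5,1)·10! + C(5,2)·9! - C(5,3)·8! + C(5,4)·7! - C(5,5)·6!
= 39916800 - 18144000 + 3628800 - 403200 + 25200 - 720
= 25022880

25022880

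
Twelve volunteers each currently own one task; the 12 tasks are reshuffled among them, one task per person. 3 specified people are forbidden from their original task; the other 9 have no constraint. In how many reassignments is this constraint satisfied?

369774720

Let A_j be the event that the j-th constrained one is fixed. By inclusion-exclusion over the 3 events:
Σ_{j=0}^{3} (-1)^j C(3,j)(12-j)!
= C(3,0)·12! - C(3,1)·11! + C(3,2)·10! - C(3,3)·9!
= 479001600 - 119750400 + 10886400 - 362880
= 369774720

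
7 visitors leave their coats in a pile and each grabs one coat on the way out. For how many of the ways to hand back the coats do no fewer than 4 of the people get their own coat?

# with exactly i fixed is C(7,i)·!(7-i); sum over i=4..7:
  i=4: C(7,4)·!3 = 35·2 = 70
  i=5: C(7,5)·!2 = 21·1 = 21
  i=6: C(7,6)·!1 = 7·0 = 0
  i=7: C(7,7)·!0 = 1·1 = 1
Total = 92.

92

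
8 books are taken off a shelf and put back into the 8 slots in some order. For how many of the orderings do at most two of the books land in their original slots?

37085

Sum C(8,i)·!(8-i) for i = 0..2:
  i=0: C(8,0)·!8 = 1·14833 = 14833
  i=1: C(8,1)·!7 = 8·1854 = 14832
  i=2: C(8,2)·!6 = 28·265 = 7420
Total = 37085.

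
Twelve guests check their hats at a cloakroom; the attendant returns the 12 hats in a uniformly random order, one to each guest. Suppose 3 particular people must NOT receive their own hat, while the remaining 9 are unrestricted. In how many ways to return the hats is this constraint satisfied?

369774720

Let A_j be the event that the j-th constrained one is fixed. By inclusion-exclusion over the 3 events:
Σ_{j=0}^{3} (-1)^j C(3,j)(12-j)!
= C(3,0)·12! - C(3,1)·11! + C(3,2)·10! - C(3,3)·9!
= 479001600 - 119750400 + 10886400 - 362880
= 369774720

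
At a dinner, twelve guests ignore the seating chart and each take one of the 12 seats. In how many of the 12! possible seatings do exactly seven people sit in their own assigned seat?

34848

Choose which 7 of the 12 are fixed: C(12,7) = 792.
The remaining 5 must be deranged: !5 = 44.
Total: 792 × 44 = 34848.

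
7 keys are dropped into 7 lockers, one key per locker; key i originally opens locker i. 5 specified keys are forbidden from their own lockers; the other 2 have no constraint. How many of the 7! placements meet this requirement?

2428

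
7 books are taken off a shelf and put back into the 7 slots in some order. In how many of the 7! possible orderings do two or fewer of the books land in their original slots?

Sum C(7,i)·!(7-i) for i = 0..2:
  i=0: C(7,0)·!7 = 1·1854 = 1854
  i=1: C(7,1)·!6 = 7·265 = 1855
  i=2: C(7,2)·!5 = 21·44 = 924
Total = 4633.

4633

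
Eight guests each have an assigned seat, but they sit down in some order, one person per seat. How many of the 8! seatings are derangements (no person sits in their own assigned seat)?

Recurrence: !8 = 7·(!7 + !6).
!8 = 7·(1854 + 265) = 7·2119 = 14833

14833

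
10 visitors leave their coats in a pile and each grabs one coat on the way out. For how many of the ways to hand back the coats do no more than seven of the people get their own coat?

3628754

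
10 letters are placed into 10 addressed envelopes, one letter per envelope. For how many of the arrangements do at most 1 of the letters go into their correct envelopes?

2669921

# with exactly i fixed is C(10,i)·!(10-i); sum over i=0..1:
  i=0: C(10,0)·!10 = 1·1334961 = 1334961
  i=1: C(10,1)·!9 = 10·133496 = 1334960
Total = 2669921.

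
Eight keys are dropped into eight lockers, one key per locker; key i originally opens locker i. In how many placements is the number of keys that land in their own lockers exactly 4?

630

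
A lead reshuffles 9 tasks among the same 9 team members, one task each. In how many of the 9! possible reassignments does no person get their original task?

The number of derangements of 9 is !9 = Σ_{k=0}^{9} (-1)^k·9!/k!
= 9! - 9!/1! + 9!/2! - 9!/3! + 9!/4! - 9!/5! + 9!/6! - 9!/7! + 9!/8! - 9!/9!
= 362880 - 362880 + 181440 - 60480 + 15120 - 3024 + 504 - 72 + 9 - 1
= 133496

133496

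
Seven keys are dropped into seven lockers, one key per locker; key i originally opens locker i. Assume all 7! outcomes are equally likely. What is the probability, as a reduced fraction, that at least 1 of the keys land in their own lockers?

Favorable outcomes: Σ_{i≥1} C(7,i)·!(7-i) = 7·265 + 21·44 + 35·9 + 35·2 + 21·1 + 7·0 + 1·1 = 3186.
Total outcomes: 7! = 5040.
Probability = 3186/5040 = 177/280.

177/280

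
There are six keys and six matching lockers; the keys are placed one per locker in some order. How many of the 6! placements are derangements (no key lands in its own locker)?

265

Use !n = n·!(n-1) + (-1)^n.
!6 = 6·44 + 1 = 265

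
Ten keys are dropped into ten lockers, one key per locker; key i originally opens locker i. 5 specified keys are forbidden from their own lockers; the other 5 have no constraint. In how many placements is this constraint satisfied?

Inclusion-exclusion on the 5 forbidden self-matches:
Σ_{j=0}^{5} (-1)^j C(5,j)(10-j)!
= C(5,0)·10! - C(5,1)·9! + C(5,2)·8! - C(5,3)·7! + C(5,4)·6! - C(5,5)·5!
= 3628800 - 1814400 + 403200 - 50400 + 3600 - 120
= 2170680

2170680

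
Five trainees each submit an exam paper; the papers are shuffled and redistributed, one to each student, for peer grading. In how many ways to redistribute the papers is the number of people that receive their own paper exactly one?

Choose which one of the 5 is fixed: C(5,1) = 5.
The other 4 form a derangement: !4 = 9.
Total: 5 × 9 = 45.

45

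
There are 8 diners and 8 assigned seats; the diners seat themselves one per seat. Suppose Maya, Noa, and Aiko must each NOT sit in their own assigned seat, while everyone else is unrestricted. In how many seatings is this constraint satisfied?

Let A_j be the event that the j-th constrained one is fixed. By inclusion-exclusion over the 3 events:
Σ_{j=0}^{3} (-1)^j C(3,j)(8-j)!
= C(3,0)·8! - C(3,1)·7! + C(3,2)·6! - C(3,3)·5!
= 40320 - 15120 + 2160 - 120
= 27240

27240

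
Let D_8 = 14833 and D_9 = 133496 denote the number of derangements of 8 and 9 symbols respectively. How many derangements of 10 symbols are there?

1334961

D_10 = (10-1)·(D_9 + D_8) = 9·(133496 + 14833) = 9·148329 = 1334961.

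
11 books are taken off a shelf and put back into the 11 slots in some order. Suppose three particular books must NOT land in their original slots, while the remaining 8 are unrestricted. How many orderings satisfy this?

30078720

Inclusion-exclusion on the 3 forbidden self-matches:
Σ_{j=0}^{3} (-1)^j C(3,j)(11-j)!
= C(3,0)·11! - C(3,1)·10! + C(3,2)·9! - C(3,3)·8!
= 39916800 - 10886400 + 1088640 - 40320
= 30078720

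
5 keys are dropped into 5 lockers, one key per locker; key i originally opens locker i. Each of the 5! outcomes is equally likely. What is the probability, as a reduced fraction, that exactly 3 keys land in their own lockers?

Favorable outcomes: C(5,3)·!2 = 10·1 = 10.
Total outcomes: 5! = 120.
Probability = 10/120 = 1/12.

1/12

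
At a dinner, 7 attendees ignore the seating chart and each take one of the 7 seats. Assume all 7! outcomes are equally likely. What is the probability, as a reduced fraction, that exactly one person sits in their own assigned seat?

Favorable outcomes: C(7,1)·!6 = 7·265 = 1855.
Total outcomes: 7! = 5040.
Probability = 1855/5040 = 53/144.

53/144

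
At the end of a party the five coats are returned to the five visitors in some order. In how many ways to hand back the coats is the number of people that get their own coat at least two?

Sum C(5,i)·!(5-i) for i = 2..5:
  i=2: C(5,2)·!3 = 10·2 = 20
  i=3: C(5,3)·!2 = 10·1 = 10
  i=4: C(5,4)·!1 = 5·0 = 0
  i=5: C(5,5)·!0 = 1·1 = 1
Total = 31.

31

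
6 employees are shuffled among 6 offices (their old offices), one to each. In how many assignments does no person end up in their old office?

265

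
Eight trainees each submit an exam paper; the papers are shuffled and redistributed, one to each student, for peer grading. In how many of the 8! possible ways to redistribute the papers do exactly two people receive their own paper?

7420

Choose which 2 of the 8 are fixed: C(8,2) = 28.
The other 6 form a derangement: !6 = 265.
Total: 28 × 265 = 7420.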